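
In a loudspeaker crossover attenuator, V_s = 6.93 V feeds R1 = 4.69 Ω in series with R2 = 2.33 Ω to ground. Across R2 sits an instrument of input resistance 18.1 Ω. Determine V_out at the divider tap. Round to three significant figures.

The load sits in parallel with R2, giving an effective lower resistance R2' = R2·R_L/(R2+R_L) = 2.064 Ω.
Then V_out = V_s · R2'/(R1 + R2') = 6.93 × 2.064/6.754 = 2.118 V.

V_out ≈ 2.12 V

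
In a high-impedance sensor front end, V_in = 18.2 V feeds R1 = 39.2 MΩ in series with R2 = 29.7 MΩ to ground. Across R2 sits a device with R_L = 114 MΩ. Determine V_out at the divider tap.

V_out ≈ 6.83 V

R2 ‖ R_L = (29.7 × 114)/(29.7 + 114) = 23.56 MΩ.
Voltage divider with the loaded lower leg: V_out = 18.2 × 23.56/(39.2 + 23.56) = 18.2 × 0.3754 = 6.833 V.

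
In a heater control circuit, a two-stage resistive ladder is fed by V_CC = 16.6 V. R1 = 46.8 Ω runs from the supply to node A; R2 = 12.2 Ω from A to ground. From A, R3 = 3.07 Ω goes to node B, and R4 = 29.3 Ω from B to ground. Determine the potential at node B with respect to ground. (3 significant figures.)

The second stage (R3 + R4 = 32.37 Ω) loads node A in parallel with R2.
R2 ‖ (R3+R4) = 8.861 Ω.
So V_A = 16.6 × 0.1592 = 2.643 V.
Stage 2 is unloaded, so V_B = V_A · R4/(R3+R4) = 2.643 × 29.3/32.37 = 2.392 V.

V_B ≈ 2.39 V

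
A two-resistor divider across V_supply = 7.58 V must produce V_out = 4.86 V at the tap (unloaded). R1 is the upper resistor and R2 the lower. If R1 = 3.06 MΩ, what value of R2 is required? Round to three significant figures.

Required fraction k = V_out/V_supply = 0.6412.
So R2 = R1 · V_out/(V_supply − V_out) = 3.06 × 4.86/(7.58 − 4.86) = 3.06 × 1.787 = 5.468 MΩ.

R2 ≈ 5.47 MΩ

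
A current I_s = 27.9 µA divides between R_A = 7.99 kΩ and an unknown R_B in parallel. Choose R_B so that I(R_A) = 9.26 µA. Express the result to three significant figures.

In a two-way split, I_A/I_s = R_B/(R_A + R_B).
With f = 0.3319, R_B = R_A · f/(1−f) = 7.99 × 0.4968 = 3.969 kΩ.

R_B ≈ 3.97 kΩ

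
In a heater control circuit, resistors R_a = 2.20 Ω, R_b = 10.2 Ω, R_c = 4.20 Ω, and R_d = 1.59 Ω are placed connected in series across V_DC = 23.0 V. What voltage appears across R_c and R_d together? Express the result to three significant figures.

Total series resistance ΣR = 2.20 + 10.2 + 4.20 + 1.59 = 18.19 Ω.
R_{R_c..R_d} = 4.20 + 1.59 = 5.790 Ω.
Voltage divider: V = V_DC · (5.790 / 18.19) = 23.0 × 0.3183 = 7.321 V.

V ≈ 7.32 V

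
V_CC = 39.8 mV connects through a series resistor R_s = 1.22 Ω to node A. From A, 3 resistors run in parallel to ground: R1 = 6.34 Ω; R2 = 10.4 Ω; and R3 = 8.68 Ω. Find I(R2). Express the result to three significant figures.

Parallel bank: R_p = 1/(1/6.34 + 1/10.4 + 1/8.68) = 2.709 Ω.
V_A by voltage divider: V_A = 39.8 × 2.709/(1.22 + 2.709) = 27.44 mV.
I(R2) = V_A / R2 = 27.44/10.4 = 2.639 mA.

I ≈ 2.64 mA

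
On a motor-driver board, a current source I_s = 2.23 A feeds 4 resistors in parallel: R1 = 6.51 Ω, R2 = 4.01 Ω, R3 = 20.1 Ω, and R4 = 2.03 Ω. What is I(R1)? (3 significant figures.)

ΣG = 1/6.51 + 1/4.01 + 1/20.1 + 1/2.03 = 0.9453.
By the current-divider rule, I = I_s · G_k/ΣG = 2.23 × 0.1625 = 0.3624 A.

I ≈ 0.362 A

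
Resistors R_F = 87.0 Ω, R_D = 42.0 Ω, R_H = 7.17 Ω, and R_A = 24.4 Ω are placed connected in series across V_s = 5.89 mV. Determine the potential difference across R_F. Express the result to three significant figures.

Series total: ΣR = 87.0 + 42.0 + 7.17 + 24.4 = 160.6 Ω.
Voltage divider: V = V_s · (87.00 / 160.6) = 5.89 × 0.5418 = 3.191 mV.

V ≈ 3.19 mV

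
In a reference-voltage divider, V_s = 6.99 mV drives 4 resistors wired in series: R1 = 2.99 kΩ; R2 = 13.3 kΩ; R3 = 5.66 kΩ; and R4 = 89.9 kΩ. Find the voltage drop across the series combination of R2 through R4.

V ≈ 6.80 mV

Total series resistance ΣR = 2.99 + 13.3 + 5.66 + 89.9 = 111.9 kΩ.
R_{R2..R4} = 13.3 + 5.66 + 89.9 = 108.9 kΩ.
By the voltage-divider rule, V = 6.99 × 108.9/111.9 = 6.803 mV.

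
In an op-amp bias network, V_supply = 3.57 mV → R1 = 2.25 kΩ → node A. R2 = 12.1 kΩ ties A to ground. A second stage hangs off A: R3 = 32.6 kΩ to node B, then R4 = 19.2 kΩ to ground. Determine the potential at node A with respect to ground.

V_A ≈ 2.90 mV

The second stage (R3 + R4 = 51.80 kΩ) loads node A in parallel with R2.
R2 ‖ (R3+R4) = 9.809 kΩ.
First divider: V_A = V_supply · 9.809/(2.25 + 9.809) = 2.904 mV.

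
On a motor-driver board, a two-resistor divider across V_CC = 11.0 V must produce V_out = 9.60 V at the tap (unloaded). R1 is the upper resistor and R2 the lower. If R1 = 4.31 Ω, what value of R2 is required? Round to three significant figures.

The divider ratio is R2/(R1+R2) = 9.60/11.0 = 0.8727.
So R2 = R1 · V_out/(V_CC − V_out) = 4.31 × 9.60/(11.0 − 9.60) = 4.31 × 6.857 = 29.55 Ω.

R2 ≈ 29.6 Ω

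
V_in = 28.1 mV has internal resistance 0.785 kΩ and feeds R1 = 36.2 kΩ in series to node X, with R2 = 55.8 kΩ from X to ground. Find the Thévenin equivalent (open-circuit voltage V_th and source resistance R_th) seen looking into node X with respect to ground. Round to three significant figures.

R1' = 0.785 + 36.2 = 36.98 kΩ (source resistance + R1).
Open-circuit (no load on X): V_th = V_in · R2/(R1' + R2) = 28.1 × 55.8/(36.98 + 55.8) = 16.90 mV.
Looking into X with the source shorted: R_th = R1'·R2/(R1'+R2) = 36.98 × 55.8/92.78 = 22.24 kΩ.

V_th ≈ 16.9 mV, R_th ≈ 22.2 kΩ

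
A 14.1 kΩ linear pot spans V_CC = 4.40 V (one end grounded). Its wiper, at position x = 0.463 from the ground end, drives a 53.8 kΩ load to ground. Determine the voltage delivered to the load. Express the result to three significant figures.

Split the track: R_lower = x·R_p = 6.528 kΩ, R_upper = (1−x)·R_p = 7.572 kΩ.
R_L loads the lower segment: effective lower R = 5.822 kΩ.
V_out = 4.40 × 5.822/(7.572 + 5.822) = 1.913 V.

V_out ≈ 1.91 V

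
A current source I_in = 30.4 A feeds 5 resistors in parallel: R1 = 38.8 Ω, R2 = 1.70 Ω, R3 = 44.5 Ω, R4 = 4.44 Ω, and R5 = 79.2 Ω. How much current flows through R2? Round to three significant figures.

Conductances: ΣG = 1/38.8 + 1/1.70 + 1/44.5 + 1/4.44 + 1/79.2 = 0.8743 (1/Ω).
Current divider: I(R2) = I_in · G_k/ΣG = 30.4 × (0.5882/0.8743) = 30.4 × 0.6728 = 20.45 A.

I ≈ 20.5 A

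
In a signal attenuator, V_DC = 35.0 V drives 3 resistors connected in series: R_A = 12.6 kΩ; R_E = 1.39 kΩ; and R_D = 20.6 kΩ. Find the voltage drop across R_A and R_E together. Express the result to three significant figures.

V ≈ 14.2 V

Total series resistance ΣR = 12.6 + 1.39 + 20.6 = 34.59 kΩ.
R_{R_A..R_E} = 12.6 + 1.39 = 13.99 kΩ.
Voltage divider: V = V_DC · (13.99 / 34.59) = 35.0 × 0.4045 = 14.16 V.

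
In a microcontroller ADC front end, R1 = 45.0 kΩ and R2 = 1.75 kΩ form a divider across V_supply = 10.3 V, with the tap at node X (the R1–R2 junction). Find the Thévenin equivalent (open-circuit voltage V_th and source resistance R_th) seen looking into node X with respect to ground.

V_th ≈ 0.386 V, R_th ≈ 1.68 kΩ

Open-circuit (no load on X): V_th = V_supply · R2/(R1 + R2) = 10.3 × 1.75/(45.00 + 1.75) = 0.3856 V.
Zeroing V_supply shorts the top of R1 to ground, so R_th = R1 ‖ R2 = 1.684 kΩ.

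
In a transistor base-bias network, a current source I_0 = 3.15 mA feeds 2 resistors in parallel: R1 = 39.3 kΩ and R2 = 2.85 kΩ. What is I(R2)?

For two parallel branches, I_k = I_0 · (other R)/(sum of R).
So I = 3.15 × 39.3/42.15 = 2.937 mA.

I ≈ 2.94 mA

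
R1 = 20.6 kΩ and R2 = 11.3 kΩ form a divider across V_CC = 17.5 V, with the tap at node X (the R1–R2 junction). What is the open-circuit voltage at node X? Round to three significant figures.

V_th ≈ 6.20 V

With X open, the divider is unloaded: V_th = 17.5 × 11.3/31.90 = 6.199 V.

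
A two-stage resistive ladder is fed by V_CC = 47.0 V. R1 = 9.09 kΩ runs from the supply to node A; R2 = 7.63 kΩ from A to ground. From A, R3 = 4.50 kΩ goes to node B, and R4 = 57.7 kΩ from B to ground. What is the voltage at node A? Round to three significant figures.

V_A ≈ 20.1 V

Node A sees R2 in parallel with the series input of stage 2, R3 + R4 = 62.20 kΩ.
Effective lower resistance at A: R2 ‖ 62.20 = 6.796 kΩ.
So V_A = 47.0 × 0.4278 = 20.11 V.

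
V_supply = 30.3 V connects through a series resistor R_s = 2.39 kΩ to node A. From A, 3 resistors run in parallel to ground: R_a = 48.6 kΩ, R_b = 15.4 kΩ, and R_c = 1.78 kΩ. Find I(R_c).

Parallel bank: R_p = 1/(1/48.6 + 1/15.4 + 1/1.78) = 1.545 kΩ.
V_A = 30.3 × 1.545/3.935 = 11.90 V.
Branch current I = V_A/R_c = 11.90/1.78 = 6.683 mA.

I ≈ 6.68 mA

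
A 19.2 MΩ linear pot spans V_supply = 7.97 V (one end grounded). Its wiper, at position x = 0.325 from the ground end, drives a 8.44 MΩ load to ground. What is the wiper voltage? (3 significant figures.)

V_out ≈ 1.73 V

The pot divides into 12.96 MΩ above the wiper and 6.240 MΩ below.
R_L loads the lower segment: effective lower R = 3.588 MΩ.
V_out = 7.97 × 3.588/(12.96 + 3.588) = 1.728 V.
(Unloaded: V_out = x·V_supply = 2.59 V.)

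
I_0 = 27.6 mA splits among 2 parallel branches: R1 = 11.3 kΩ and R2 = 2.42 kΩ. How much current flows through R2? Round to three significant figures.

I ≈ 22.7 mA

For two parallel branches, I_k = I_0 · (other R)/(sum of R).
So I = 27.6 × 11.3/13.72 = 22.73 mA.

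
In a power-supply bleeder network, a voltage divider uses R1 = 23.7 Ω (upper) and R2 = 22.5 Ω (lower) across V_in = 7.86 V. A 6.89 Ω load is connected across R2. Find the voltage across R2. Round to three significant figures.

First combine the lower leg with the load: R2 ‖ R_L = 5.275 Ω.
Now apply the divider: V_out = 7.86 × 0.1820 = 1.431 V.

V_out ≈ 1.43 V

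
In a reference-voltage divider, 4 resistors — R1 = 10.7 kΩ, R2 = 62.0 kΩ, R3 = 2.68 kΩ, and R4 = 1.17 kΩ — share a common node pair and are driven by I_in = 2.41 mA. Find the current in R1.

I ≈ 0.168 mA

Total conductance ΣG = 1/10.7 + 1/62.0 + 1/2.68 + 1/1.17 = 1.337 (units of 1/kΩ).
By the current-divider rule, I = I_in · G_k/ΣG = 2.41 × 0.06988 = 0.1684 mA.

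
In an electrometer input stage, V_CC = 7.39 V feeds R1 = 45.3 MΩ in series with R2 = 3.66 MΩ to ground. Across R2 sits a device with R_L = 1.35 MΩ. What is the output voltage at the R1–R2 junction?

R2 ‖ R_L = (3.66 × 1.35)/(3.66 + 1.35) = 0.9862 MΩ.
Then V_out = V_CC · R2'/(R1 + R2') = 7.39 × 0.9862/46.29 = 0.1575 V.
(Unloaded it would be 0.552 V; the load pulls it down.)

V_out ≈ 0.157 V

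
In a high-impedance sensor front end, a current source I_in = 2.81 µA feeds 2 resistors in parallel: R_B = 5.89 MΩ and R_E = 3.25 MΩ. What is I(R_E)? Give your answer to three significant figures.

I ≈ 1.81 µA

For two parallel branches, I_k = I_in · (other R)/(sum of R).
I(R_E) = 2.81 × 5.89/(5.89 + 3.25) = 2.81 × 0.6444 = 1.811 µA.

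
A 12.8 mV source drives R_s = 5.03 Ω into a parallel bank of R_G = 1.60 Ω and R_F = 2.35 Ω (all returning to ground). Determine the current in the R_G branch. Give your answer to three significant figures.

Equivalent of the parallel group: R_p = 0.9519 Ω.
V_A by voltage divider: V_A = 12.8 × 0.9519/(5.03 + 0.9519) = 2.037 mV.
Branch current I = V_A/R_G = 2.037/1.60 = 1.273 mA.

I ≈ 1.27 mA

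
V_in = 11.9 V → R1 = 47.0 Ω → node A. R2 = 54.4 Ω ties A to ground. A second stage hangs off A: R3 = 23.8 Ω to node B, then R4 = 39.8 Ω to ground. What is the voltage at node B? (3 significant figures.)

Node A sees R2 in parallel with the series input of stage 2, R3 + R4 = 63.60 Ω.
Effective lower resistance at A: R2 ‖ 63.60 = 29.32 Ω.
V_A = 11.9 × 29.32/(47.0 + 29.32) = 4.572 V.
V_B = V_A × 0.6258 = 2.861 V.

V_B ≈ 2.86 V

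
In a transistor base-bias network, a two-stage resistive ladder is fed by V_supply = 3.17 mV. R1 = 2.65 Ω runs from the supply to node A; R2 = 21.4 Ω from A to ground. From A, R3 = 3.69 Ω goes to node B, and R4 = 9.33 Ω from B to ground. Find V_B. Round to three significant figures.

V_B ≈ 1.71 mV

Looking into the second stage from A: R3 + R4 = 13.02 Ω appears in parallel with R2.
R2 ‖ (R3+R4) = 8.095 Ω.
So V_A = 3.17 × 0.7534 = 2.388 mV.
Then the unloaded second divider: V_B = V_A × R4/(R3+R4) = 2.388 × 0.7166 = 1.711 mV.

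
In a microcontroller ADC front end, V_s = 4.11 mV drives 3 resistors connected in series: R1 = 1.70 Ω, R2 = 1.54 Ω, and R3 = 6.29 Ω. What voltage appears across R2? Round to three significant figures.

ΣR = 1.70 + 1.54 + 6.29 = 9.530 Ω.
Voltage divider: V = V_s · (1.540 / 9.530) = 4.11 × 0.1616 = 0.6642 mV.

V ≈ 0.664 mV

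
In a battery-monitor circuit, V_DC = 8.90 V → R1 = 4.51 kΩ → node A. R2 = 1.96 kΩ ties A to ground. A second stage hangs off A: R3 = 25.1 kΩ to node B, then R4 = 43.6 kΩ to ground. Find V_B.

The second stage (R3 + R4 = 68.70 kΩ) loads node A in parallel with R2.
R2 ‖ (R3+R4) = 1.906 kΩ.
First divider: V_A = V_DC · 1.906/(4.51 + 1.906) = 2.644 V.
Stage 2 is unloaded, so V_B = V_A · R4/(R3+R4) = 2.644 × 43.6/68.70 = 1.678 V.

V_B ≈ 1.68 V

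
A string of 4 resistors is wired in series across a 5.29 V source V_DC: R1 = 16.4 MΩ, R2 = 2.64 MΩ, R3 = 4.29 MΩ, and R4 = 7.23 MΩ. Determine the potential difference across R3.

Total series resistance ΣR = 16.4 + 2.64 + 4.29 + 7.23 = 30.56 MΩ.
By the voltage-divider rule, V = 5.29 × 4.290/30.56 = 0.7426 V.

V ≈ 0.743 V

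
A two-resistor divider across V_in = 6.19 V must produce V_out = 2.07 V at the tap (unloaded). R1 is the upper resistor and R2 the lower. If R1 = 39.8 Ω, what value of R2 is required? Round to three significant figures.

R2 ≈ 20.0 Ω

The divider ratio is R2/(R1+R2) = 2.07/6.19 = 0.3344.
Rearranging, R2 = R1·k/(1−k) = 39.8 × 0.5024 = 20.00 Ω.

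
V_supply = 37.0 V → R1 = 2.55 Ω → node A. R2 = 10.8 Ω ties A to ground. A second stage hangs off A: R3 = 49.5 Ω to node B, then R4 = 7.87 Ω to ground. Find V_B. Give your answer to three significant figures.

Looking into the second stage from A: R3 + R4 = 57.37 Ω appears in parallel with R2.
Effective lower resistance at A: R2 ‖ 57.37 = 9.089 Ω.
So V_A = 37.0 × 0.7809 = 28.89 V.
Stage 2 is unloaded, so V_B = V_A · R4/(R3+R4) = 28.89 × 7.87/57.37 = 3.964 V.

V_B ≈ 3.96 V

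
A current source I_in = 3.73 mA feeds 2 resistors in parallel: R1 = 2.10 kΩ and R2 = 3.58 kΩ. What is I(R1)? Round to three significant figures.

I ≈ 2.35 mA

For two parallel branches, I_k = I_in · (other R)/(sum of R).
I(R1) = 3.73 × 3.58/(2.10 + 3.58) = 3.73 × 0.6303 = 2.351 mA.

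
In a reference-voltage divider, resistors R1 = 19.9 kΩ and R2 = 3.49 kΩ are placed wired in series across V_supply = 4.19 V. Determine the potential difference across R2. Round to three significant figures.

Series total: ΣR = 19.9 + 3.49 = 23.39 kΩ.
Voltage divider: V = V_supply · (3.490 / 23.39) = 4.19 × 0.1492 = 0.6252 V.

V ≈ 0.625 V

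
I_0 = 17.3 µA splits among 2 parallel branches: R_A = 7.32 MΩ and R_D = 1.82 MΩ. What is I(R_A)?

I ≈ 3.44 µA

For two parallel branches, I_k = I_0 · (other R)/(sum of R).
So I = 17.3 × 1.82/9.140 = 3.445 µA.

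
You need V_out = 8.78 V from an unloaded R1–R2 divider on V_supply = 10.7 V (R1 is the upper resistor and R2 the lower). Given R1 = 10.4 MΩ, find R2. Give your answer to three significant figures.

R2 ≈ 47.6 MΩ

V_out/V_supply = R2/(R1+R2) = 0.8206.
Rearranging, R2 = R1·k/(1−k) = 10.4 × 4.573 = 47.56 MΩ.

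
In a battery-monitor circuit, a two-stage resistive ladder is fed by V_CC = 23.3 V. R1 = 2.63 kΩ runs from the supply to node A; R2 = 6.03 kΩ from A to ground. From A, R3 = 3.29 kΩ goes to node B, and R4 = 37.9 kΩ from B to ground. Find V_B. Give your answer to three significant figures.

V_B ≈ 14.3 V

The second stage (R3 + R4 = 41.19 kΩ) loads node A in parallel with R2.
Effective lower resistance at A: R2 ‖ 41.19 = 5.260 kΩ.
First divider: V_A = V_CC · 5.260/(2.63 + 5.260) = 15.53 V.
V_B = V_A × 0.9201 = 14.29 V.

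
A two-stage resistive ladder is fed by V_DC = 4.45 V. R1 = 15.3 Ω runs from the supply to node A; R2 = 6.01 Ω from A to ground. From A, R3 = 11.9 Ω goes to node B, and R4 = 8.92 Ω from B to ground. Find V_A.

V_A ≈ 1.04 V

Looking into the second stage from A: R3 + R4 = 20.82 Ω appears in parallel with R2.
R2 ‖ (R3+R4) = 4.664 Ω.
So V_A = 4.45 × 0.2336 = 1.040 V.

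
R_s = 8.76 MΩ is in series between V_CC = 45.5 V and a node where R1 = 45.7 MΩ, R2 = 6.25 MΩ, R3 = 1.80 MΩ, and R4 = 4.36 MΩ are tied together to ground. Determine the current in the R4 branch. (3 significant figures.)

I ≈ 1.10 µA

Equivalent of the parallel group: R_p = 1.034 MΩ.
Node voltage V_A = V_CC · R_p/(R_s + R_p) = 45.5 × 0.1056 = 4.805 V.
I(R4) = V_A / R4 = 4.805/4.36 = 1.102 µA.
(Equivalently: I_total = 4.646 µA, then current-divider fraction G_k/ΣG = 0.2372.)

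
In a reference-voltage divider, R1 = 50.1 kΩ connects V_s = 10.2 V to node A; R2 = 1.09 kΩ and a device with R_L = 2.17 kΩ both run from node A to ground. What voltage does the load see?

V_out ≈ 0.146 V

The load sits in parallel with R2, giving an effective lower resistance R2' = R2·R_L/(R2+R_L) = 0.7256 kΩ.
Now apply the divider: V_out = 10.2 × 0.01428 = 0.1456 V.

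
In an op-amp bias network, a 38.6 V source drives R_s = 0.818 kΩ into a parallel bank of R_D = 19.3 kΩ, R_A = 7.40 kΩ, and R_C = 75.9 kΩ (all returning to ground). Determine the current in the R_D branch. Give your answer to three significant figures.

Equivalent of the parallel group: R_p = 4.997 kΩ.
V_A = 38.6 × 4.997/5.815 = 33.17 V.
Branch current I = V_A/R_D = 33.17/19.3 = 1.719 mA.

I ≈ 1.72 mA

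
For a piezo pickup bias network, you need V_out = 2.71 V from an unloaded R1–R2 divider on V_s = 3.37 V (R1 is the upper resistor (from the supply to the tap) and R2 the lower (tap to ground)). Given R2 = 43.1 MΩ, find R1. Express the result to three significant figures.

V_out/V_s = R2/(R1+R2) = 0.8042.
Rearranging, R1 = R2·(1−k)/k = 43.1 × 0.2435 = 10.50 MΩ.

R1 ≈ 10.5 MΩ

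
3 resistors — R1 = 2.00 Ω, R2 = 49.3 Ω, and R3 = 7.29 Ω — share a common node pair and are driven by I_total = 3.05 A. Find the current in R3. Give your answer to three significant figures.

Total conductance ΣG = 1/2.00 + 1/49.3 + 1/7.29 = 0.6575 (units of 1/Ω).
Current divider: I(R3) = I_total · G_k/ΣG = 3.05 × (0.1372/0.6575) = 3.05 × 0.2086 = 0.6364 A.

I ≈ 0.636 A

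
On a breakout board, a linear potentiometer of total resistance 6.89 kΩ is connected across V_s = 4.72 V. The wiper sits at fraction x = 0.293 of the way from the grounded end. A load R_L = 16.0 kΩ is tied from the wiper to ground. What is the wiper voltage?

Split the track: R_lower = x·R_p = 2.019 kΩ, R_upper = (1−x)·R_p = 4.871 kΩ.
(x·R_p) ‖ R_L = 1.793 kΩ.
V_out = 4.72 × 1.793/(4.871 + 1.793) = 1.270 V.
(Unloaded: V_out = x·V_s = 1.38 V.)

V_out ≈ 1.27 V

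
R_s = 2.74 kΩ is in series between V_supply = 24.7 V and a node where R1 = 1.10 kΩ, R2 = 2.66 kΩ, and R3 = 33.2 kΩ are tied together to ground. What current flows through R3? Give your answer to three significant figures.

Combine the parallel branches: R_p = (1/1.10 + 1/2.66 + 1/33.2)⁻¹ = 0.7604 kΩ.
V_A by voltage divider: V_A = 24.7 × 0.7604/(2.74 + 0.7604) = 5.365 V.
Branch current I = V_A/R3 = 5.365/33.2 = 0.1616 mA.
(Check via current divider: I_total = 7.056 mA; share G_k/ΣG = 0.02290 → same result.)

I ≈ 0.162 mA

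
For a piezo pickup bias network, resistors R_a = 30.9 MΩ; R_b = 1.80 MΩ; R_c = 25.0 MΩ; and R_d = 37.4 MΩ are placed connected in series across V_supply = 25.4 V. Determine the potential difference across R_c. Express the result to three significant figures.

V ≈ 6.68 V

ΣR = 30.9 + 1.80 + 25.0 + 37.4 = 95.10 MΩ.
By the voltage-divider rule, V = 25.4 × 25.00/95.10 = 6.677 V.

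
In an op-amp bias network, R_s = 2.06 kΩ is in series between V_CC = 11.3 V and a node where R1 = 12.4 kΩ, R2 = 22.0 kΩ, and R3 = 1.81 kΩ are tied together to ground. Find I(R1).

Parallel bank: R_p = 1/(1/12.4 + 1/22.0 + 1/1.81) = 1.474 kΩ.
V_A = 11.3 × 1.474/3.534 = 4.712 V.
Branch current I = V_A/R1 = 4.712/12.4 = 0.3800 mA.
(Check via current divider: I_total = 3.198 mA; share G_k/ΣG = 0.1188 → same result.)

I ≈ 0.380 mA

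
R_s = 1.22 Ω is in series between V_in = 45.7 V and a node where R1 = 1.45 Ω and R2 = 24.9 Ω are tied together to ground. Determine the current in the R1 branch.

I ≈ 16.7 A

Combine the parallel branches: R_p = (1/1.45 + 1/24.9)⁻¹ = 1.370 Ω.
Node voltage V_A = V_in · R_p/(R_s + R_p) = 45.7 × 0.5290 = 24.18 V.
Branch current I = V_A/R1 = 24.18/1.45 = 16.67 A.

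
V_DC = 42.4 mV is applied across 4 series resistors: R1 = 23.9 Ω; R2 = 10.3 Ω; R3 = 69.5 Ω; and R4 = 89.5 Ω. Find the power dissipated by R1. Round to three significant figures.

P ≈ 1.15 µW

ΣR = 193.2 Ω → I = 42.4/193.2 = 0.2195 mA.
P(R1) = I²·R1 = (0.2195)² × 23.9 = 1.151 µW.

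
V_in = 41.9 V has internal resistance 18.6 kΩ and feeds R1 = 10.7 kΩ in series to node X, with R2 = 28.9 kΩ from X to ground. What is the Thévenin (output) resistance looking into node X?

R_th ≈ 14.5 kΩ

R1' = 18.6 + 10.7 = 29.30 kΩ (source resistance + R1).
Zeroing V_in shorts the top of R1' to ground, so R_th = R1' ‖ R2 = 14.55 kΩ.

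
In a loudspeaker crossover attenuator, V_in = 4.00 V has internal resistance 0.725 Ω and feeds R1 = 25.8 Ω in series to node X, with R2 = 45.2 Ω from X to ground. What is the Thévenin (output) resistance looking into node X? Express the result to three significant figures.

R1' = 0.725 + 25.8 = 26.53 Ω (source resistance + R1).
Zeroing V_in shorts the top of R1' to ground, so R_th = R1' ‖ R2 = 16.72 Ω.

R_th ≈ 16.7 Ω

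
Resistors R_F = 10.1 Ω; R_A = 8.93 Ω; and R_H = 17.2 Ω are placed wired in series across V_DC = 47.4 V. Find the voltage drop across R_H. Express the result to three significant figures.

Total series resistance ΣR = 10.1 + 8.93 + 17.2 = 36.23 Ω.
V = V_DC · R/ΣR = 47.4 × 0.4747 = 22.50 V.

V ≈ 22.5 V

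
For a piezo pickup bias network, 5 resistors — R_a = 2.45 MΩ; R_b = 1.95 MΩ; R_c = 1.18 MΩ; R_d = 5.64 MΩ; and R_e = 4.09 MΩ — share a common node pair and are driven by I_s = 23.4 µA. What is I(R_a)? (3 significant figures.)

I ≈ 4.36 µA

ΣG = 1/2.45 + 1/1.95 + 1/1.18 + 1/5.64 + 1/4.09 = 2.190.
Current divider: I(R_a) = I_s · G_k/ΣG = 23.4 × (0.4082/2.190) = 23.4 × 0.1864 = 4.361 µA.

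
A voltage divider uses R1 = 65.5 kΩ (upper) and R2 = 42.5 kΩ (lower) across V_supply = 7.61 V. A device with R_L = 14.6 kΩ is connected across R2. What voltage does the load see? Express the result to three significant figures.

The load sits in parallel with R2, giving an effective lower resistance R2' = R2·R_L/(R2+R_L) = 10.87 kΩ.
Now apply the divider: V_out = 7.61 × 0.1423 = 1.083 V.
(Unloaded it would be 2.99 V; the load pulls it down.)

V_out ≈ 1.08 V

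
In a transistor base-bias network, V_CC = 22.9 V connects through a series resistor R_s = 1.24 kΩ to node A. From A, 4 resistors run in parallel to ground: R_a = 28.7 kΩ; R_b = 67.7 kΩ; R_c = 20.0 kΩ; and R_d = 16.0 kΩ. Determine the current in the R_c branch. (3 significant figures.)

Parallel bank: R_p = 1/(1/28.7 + 1/67.7 + 1/20.0 + 1/16.0) = 6.168 kΩ.
Node voltage V_A = V_CC · R_p/(R_s + R_p) = 22.9 × 0.8326 = 19.07 V.
Branch current I = V_A/R_c = 19.07/20.0 = 0.9534 mA.

I ≈ 0.953 mA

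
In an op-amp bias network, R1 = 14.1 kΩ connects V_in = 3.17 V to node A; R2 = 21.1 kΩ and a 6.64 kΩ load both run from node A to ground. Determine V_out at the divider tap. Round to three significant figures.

R2 ‖ R_L = (21.1 × 6.64)/(21.1 + 6.64) = 5.051 kΩ.
Then V_out = V_in · R2'/(R1 + R2') = 3.17 × 5.051/19.15 = 0.8360 V.
(Unloaded it would be 1.90 V; the load pulls it down.)

V_out ≈ 0.836 V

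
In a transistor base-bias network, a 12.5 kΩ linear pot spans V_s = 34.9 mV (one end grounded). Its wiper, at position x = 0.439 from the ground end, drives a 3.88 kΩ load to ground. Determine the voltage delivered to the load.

Split the track: R_lower = x·R_p = 5.487 kΩ, R_upper = (1−x)·R_p = 7.012 kΩ.
Lower segment in parallel with the load: 5.487 ‖ 3.88 = 2.273 kΩ.
Then V_out = V_s · 2.273/(7.012 + 2.273) = 8.543 mV.

V_out ≈ 8.54 mV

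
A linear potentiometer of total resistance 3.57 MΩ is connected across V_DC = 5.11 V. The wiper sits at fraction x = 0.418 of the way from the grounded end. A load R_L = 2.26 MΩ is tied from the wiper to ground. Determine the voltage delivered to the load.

V_out ≈ 1.54 V

Lower segment x·R_p = 1.492 MΩ; upper segment (1−x)·R_p = 2.078 MΩ.
Lower segment in parallel with the load: 1.492 ‖ 2.26 = 0.8988 MΩ.
V_out = 5.11 × 0.8988/(2.078 + 0.8988) = 1.543 V.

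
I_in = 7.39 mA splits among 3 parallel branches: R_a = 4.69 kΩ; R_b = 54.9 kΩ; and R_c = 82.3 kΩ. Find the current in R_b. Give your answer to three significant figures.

I ≈ 0.553 mA

Total conductance ΣG = 1/4.69 + 1/54.9 + 1/82.3 = 0.2436 (units of 1/kΩ).
Current divider: I(R_b) = I_in · G_k/ΣG = 7.39 × (0.01821/0.2436) = 7.39 × 0.07478 = 0.5526 mA.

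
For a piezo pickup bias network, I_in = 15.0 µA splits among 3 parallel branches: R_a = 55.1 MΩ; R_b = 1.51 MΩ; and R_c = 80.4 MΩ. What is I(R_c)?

ΣG = 1/55.1 + 1/1.51 + 1/80.4 = 0.6928.
By the current-divider rule, I = I_in · G_k/ΣG = 15.0 × 0.01795 = 0.2693 µA.

I ≈ 0.269 µA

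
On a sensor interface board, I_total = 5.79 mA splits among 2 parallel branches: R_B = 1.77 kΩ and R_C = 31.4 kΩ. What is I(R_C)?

For two parallel branches, I_k = I_total · (other R)/(sum of R).
So I = 5.79 × 1.77/33.17 = 0.3090 mA.

I ≈ 0.309 mA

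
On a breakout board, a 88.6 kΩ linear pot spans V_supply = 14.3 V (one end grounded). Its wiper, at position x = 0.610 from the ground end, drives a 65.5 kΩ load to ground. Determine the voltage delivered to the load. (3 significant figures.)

Split the track: R_lower = x·R_p = 54.05 kΩ, R_upper = (1−x)·R_p = 34.55 kΩ.
(x·R_p) ‖ R_L = 29.61 kΩ.
Then V_out = V_supply · 29.61/(34.55 + 29.61) = 6.599 V.

V_out ≈ 6.60 V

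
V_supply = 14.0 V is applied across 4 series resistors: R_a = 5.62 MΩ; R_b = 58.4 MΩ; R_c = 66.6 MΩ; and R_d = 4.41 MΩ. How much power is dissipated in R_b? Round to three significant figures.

P ≈ 0.628 µW

Series current I = V_supply/ΣR = 14.0/135.0 = 0.1037 µA.
V(R_b) = I·R = 6.055 V; P = V·I = 6.055 × 0.1037 = 0.6278 µW.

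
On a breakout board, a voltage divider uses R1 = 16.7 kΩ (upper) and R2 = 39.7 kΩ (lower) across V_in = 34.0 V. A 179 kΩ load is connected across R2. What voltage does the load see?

V_out ≈ 22.5 V

R2 ‖ R_L = (39.7 × 179)/(39.7 + 179) = 32.49 kΩ.
Voltage divider with the loaded lower leg: V_out = 34.0 × 32.49/(16.7 + 32.49) = 34.0 × 0.6605 = 22.46 V.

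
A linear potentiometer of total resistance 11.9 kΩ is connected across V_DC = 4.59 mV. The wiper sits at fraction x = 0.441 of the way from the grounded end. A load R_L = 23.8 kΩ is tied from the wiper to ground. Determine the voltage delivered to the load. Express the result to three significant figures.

The pot divides into 6.652 kΩ above the wiper and 5.248 kΩ below.
R_L loads the lower segment: effective lower R = 4.300 kΩ.
Loaded-divider output: V_out = 4.59 × 0.3926 = 1.802 mV.

V_out ≈ 1.80 mV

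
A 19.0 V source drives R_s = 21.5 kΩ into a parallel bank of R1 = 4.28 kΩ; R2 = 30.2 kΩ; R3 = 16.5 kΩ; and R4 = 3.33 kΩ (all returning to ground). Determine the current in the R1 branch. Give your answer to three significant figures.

I ≈ 0.306 mA

Parallel bank: R_p = 1/(1/4.28 + 1/30.2 + 1/16.5 + 1/3.33) = 1.593 kΩ.
V_A = 19.0 × 1.593/23.09 = 1.311 V.
Branch current I = V_A/R1 = 1.311/4.28 = 0.3063 mA.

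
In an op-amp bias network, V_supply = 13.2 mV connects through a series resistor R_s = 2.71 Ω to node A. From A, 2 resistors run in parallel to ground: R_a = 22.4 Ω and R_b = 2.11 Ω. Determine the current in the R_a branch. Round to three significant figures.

Equivalent of the parallel group: R_p = 1.928 Ω.
V_A = 13.2 × 1.928/4.638 = 5.488 mV.
I(R_a) = V_A / R_a = 5.488/22.4 = 0.2450 mA.

I ≈ 0.245 mA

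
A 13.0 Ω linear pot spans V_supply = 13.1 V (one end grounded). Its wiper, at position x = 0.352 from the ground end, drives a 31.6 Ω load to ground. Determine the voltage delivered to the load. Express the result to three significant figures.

Lower segment x·R_p = 4.576 Ω; upper segment (1−x)·R_p = 8.424 Ω.
Lower segment in parallel with the load: 4.576 ‖ 31.6 = 3.997 Ω.
V_out = 13.1 × 3.997/(8.424 + 3.997) = 4.216 V.

V_out ≈ 4.22 V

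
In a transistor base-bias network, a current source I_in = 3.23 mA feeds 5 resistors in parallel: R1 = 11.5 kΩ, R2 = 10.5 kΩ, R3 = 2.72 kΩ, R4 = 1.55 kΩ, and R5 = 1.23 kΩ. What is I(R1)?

Total conductance ΣG = 1/11.5 + 1/10.5 + 1/2.72 + 1/1.55 + 1/1.23 = 2.008 (units of 1/kΩ).
Current divider: I(R1) = I_in · G_k/ΣG = 3.23 × (0.08696/2.008) = 3.23 × 0.04330 = 0.1399 mA.

I ≈ 0.140 mA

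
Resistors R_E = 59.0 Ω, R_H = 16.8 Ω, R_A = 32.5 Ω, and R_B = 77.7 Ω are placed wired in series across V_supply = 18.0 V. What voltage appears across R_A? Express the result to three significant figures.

V ≈ 3.15 V

Total series resistance ΣR = 59.0 + 16.8 + 32.5 + 77.7 = 186.0 Ω.
By the voltage-divider rule, V = 18.0 × 32.50/186.0 = 3.145 V.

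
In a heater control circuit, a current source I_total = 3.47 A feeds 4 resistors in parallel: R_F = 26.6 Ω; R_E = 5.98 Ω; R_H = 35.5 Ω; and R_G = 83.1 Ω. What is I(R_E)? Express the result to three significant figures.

I ≈ 2.37 A

Conductances: ΣG = 1/26.6 + 1/5.98 + 1/35.5 + 1/83.1 = 0.2450 (1/Ω).
By the current-divider rule, I = I_total · G_k/ΣG = 3.47 × 0.6825 = 2.368 A.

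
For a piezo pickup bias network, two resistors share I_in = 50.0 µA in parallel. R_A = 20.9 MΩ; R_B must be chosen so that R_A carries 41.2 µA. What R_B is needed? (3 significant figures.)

R_B ≈ 97.9 MΩ

Two-branch current divider: I_A = I_in · R_B/(R_A + R_B).
41.2/50.0 = R_B/(R_A + R_B) → R_B = R_A · (0.8240)/(1 − 0.8240) = 20.9 × 4.682 = 97.85 MΩ.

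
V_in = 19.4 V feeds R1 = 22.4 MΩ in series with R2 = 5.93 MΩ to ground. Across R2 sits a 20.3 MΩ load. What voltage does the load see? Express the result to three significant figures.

R2 ‖ R_L = (5.93 × 20.3)/(5.93 + 20.3) = 4.589 MΩ.
Then V_out = V_in · R2'/(R1 + R2') = 19.4 × 4.589/26.99 = 3.299 V.
(Unloaded it would be 4.06 V; the load pulls it down.)

V_out ≈ 3.30 V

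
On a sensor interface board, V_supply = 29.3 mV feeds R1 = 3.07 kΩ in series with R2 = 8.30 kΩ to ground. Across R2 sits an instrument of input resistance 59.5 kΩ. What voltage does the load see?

V_out ≈ 20.6 mV

R2 ‖ R_L = (8.30 × 59.5)/(8.30 + 59.5) = 7.284 kΩ.
Then V_out = V_supply · R2'/(R1 + R2') = 29.3 × 7.284/10.35 = 20.61 mV.
(Unloaded it would be 21.4 mV; the load pulls it down.)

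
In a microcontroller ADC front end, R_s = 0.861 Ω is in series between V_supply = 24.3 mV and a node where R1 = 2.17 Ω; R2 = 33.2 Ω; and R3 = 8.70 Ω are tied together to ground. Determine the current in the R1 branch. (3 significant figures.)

I ≈ 7.36 mA

Equivalent of the parallel group: R_p = 1.650 Ω.
V_A = 24.3 × 1.650/2.511 = 15.97 mV.
I(R1) = V_A / R1 = 15.97/2.17 = 7.359 mA.
(Check via current divider: I_total = 9.676 mA; share G_k/ΣG = 0.7606 → same result.)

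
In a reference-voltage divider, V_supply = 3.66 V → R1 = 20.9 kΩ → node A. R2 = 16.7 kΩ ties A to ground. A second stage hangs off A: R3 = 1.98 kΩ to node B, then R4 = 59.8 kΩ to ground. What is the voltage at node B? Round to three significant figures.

The second stage (R3 + R4 = 61.78 kΩ) loads node A in parallel with R2.
R2 ‖ (R3+R4) = 13.15 kΩ.
So V_A = 3.66 × 0.3861 = 1.413 V.
V_B = V_A × 0.9680 = 1.368 V.

V_B ≈ 1.37 V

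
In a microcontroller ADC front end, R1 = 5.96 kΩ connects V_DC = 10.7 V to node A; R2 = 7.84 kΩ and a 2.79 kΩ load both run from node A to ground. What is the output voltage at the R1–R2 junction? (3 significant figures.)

V_out ≈ 2.75 V

First combine the lower leg with the load: R2 ‖ R_L = 2.058 kΩ.
Now apply the divider: V_out = 10.7 × 0.2566 = 2.746 V.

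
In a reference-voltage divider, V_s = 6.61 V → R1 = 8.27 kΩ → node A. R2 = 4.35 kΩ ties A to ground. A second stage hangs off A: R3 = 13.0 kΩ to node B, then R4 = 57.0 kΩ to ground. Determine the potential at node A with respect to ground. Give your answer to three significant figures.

V_A ≈ 2.19 V

Looking into the second stage from A: R3 + R4 = 70.00 kΩ appears in parallel with R2.
R2 ‖ (R3+R4) = 4.095 kΩ.
So V_A = 6.61 × 0.3312 = 2.189 V.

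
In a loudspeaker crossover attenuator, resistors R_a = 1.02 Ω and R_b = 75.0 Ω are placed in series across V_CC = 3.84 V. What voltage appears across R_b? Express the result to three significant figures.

Series total: ΣR = 1.02 + 75.0 = 76.02 Ω.
V = V_CC · R/ΣR = 3.84 × 0.9866 = 3.788 V.

V ≈ 3.79 V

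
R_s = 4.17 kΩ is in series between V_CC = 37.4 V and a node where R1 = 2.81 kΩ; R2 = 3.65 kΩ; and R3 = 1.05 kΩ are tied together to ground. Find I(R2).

Parallel bank: R_p = 1/(1/2.81 + 1/3.65 + 1/1.05) = 0.6320 kΩ.
V_A = 37.4 × 0.6320/4.802 = 4.922 V.
Branch current I = V_A/R2 = 4.922/3.65 = 1.349 mA.
(Equivalently: I_total = 7.788 mA, then current-divider fraction G_k/ΣG = 0.1732.)

I ≈ 1.35 mA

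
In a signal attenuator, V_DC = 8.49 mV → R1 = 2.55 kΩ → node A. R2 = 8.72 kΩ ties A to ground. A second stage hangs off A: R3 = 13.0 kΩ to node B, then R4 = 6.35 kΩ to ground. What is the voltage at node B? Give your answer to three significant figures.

V_B ≈ 1.96 mV

Looking into the second stage from A: R3 + R4 = 19.35 kΩ appears in parallel with R2.
R2 ‖ (R3+R4) = 6.011 kΩ.
V_A = 8.49 × 6.011/(2.55 + 6.011) = 5.961 mV.
V_B = V_A × 0.3282 = 1.956 mV.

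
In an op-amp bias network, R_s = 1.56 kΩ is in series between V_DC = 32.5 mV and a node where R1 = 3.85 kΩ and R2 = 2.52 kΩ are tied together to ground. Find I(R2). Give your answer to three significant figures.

Equivalent of the parallel group: R_p = 1.523 kΩ.
Node voltage V_A = V_DC · R_p/(R_s + R_p) = 32.5 × 0.4940 = 16.06 mV.
I(R2) = V_A / R2 = 16.06/2.52 = 6.371 µA.
(Check via current divider: I_total = 10.54 µA; share G_k/ΣG = 0.6044 → same result.)

I ≈ 6.37 µA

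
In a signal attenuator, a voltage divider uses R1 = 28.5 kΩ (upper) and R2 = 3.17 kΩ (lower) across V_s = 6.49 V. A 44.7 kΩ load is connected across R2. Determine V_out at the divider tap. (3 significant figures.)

V_out ≈ 0.611 V

The load sits in parallel with R2, giving an effective lower resistance R2' = R2·R_L/(R2+R_L) = 2.960 kΩ.
Then V_out = V_s · R2'/(R1 + R2') = 6.49 × 2.960/31.46 = 0.6106 V.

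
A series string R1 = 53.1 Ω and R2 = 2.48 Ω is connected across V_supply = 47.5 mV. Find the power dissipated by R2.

Series current I = V_supply/ΣR = 47.5/55.58 = 0.8546 mA.
P(R2) = I²·R2 = (0.8546)² × 2.48 = 1.811 µW.

P ≈ 1.81 µW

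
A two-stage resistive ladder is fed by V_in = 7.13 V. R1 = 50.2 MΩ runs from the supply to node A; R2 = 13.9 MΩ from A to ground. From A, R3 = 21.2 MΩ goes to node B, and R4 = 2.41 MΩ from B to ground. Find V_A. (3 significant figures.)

V_A ≈ 1.06 V

Looking into the second stage from A: R3 + R4 = 23.61 MΩ appears in parallel with R2.
R2 ‖ (R3+R4) = 8.749 MΩ.
So V_A = 7.13 × 0.1484 = 1.058 V.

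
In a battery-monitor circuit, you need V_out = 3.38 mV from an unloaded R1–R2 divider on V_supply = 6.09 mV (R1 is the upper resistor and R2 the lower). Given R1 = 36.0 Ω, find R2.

R2 ≈ 44.9 Ω

The divider ratio is R2/(R1+R2) = 3.38/6.09 = 0.5550.
Rearranging, R2 = R1·k/(1−k) = 36.0 × 1.247 = 44.90 Ω.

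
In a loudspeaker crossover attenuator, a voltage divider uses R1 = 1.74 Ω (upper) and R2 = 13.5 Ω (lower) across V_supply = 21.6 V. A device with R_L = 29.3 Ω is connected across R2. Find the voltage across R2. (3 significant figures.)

V_out ≈ 18.2 V

R2 ‖ R_L = (13.5 × 29.3)/(13.5 + 29.3) = 9.242 Ω.
Now apply the divider: V_out = 21.6 × 0.8416 = 18.18 V.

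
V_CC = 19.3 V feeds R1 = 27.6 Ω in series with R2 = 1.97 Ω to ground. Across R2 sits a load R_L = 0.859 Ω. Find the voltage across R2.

R2 ‖ R_L = (1.97 × 0.859)/(1.97 + 0.859) = 0.5982 Ω.
Now apply the divider: V_out = 19.3 × 0.02121 = 0.4094 V.

V_out ≈ 0.409 V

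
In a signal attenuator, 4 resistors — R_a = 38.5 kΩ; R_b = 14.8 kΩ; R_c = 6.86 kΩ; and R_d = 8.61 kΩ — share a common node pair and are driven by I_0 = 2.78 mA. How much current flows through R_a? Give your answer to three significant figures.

Total conductance ΣG = 1/38.5 + 1/14.8 + 1/6.86 + 1/8.61 = 0.3555 (units of 1/kΩ).
Current divider: I(R_a) = I_0 · G_k/ΣG = 2.78 × (0.02597/0.3555) = 2.78 × 0.07307 = 0.2031 mA.

I ≈ 0.203 mA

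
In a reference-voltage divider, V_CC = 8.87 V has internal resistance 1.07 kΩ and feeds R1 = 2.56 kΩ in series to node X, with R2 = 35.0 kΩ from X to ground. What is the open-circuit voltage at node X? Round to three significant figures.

V_th ≈ 8.04 V

R1' = 1.07 + 2.56 = 3.630 kΩ (source resistance + R1).
V_th is the unloaded tap voltage: V_CC · R2/(R1'+R2) = 8.87 × 0.9060 = 8.037 V.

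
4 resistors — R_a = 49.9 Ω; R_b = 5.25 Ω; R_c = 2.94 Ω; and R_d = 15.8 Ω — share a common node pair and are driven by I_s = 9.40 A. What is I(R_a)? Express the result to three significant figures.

I ≈ 0.307 A

Total conductance ΣG = 1/49.9 + 1/5.25 + 1/2.94 + 1/15.8 = 0.6139 (units of 1/Ω).
R_a takes the fraction G_k/ΣG = 0.02004/0.6139 = 0.03264, so I = 9.40 × 0.03264 = 0.3068 A.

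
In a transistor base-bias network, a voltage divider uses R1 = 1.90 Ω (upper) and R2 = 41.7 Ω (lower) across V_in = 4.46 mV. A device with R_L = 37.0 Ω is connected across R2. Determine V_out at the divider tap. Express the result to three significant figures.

R2 ‖ R_L = (41.7 × 37.0)/(41.7 + 37.0) = 19.60 Ω.
Voltage divider with the loaded lower leg: V_out = 4.46 × 19.60/(1.90 + 19.60) = 4.46 × 0.9116 = 4.066 mV.

V_out ≈ 4.07 mV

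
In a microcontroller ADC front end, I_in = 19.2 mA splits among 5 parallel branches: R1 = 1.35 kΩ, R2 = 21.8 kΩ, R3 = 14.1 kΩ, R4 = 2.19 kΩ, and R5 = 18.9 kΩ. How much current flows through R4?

I ≈ 6.41 mA

Total conductance ΣG = 1/1.35 + 1/21.8 + 1/14.1 + 1/2.19 + 1/18.9 = 1.367 (units of 1/kΩ).
By the current-divider rule, I = I_in · G_k/ΣG = 19.2 × 0.3340 = 6.413 mA.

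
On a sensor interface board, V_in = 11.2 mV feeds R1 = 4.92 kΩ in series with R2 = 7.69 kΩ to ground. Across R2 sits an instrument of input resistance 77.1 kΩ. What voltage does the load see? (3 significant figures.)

First combine the lower leg with the load: R2 ‖ R_L = 6.993 kΩ.
Then V_out = V_in · R2'/(R1 + R2') = 11.2 × 6.993/11.91 = 6.574 mV.
(Unloaded it would be 6.83 mV; the load pulls it down.)

V_out ≈ 6.57 mV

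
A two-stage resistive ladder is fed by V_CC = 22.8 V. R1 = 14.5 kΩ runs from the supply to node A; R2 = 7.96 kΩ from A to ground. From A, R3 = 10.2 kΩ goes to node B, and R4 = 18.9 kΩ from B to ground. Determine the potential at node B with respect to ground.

V_B ≈ 4.46 V

Node A sees R2 in parallel with the series input of stage 2, R3 + R4 = 29.10 kΩ.
Effective lower resistance at A: R2 ‖ 29.10 = 6.250 kΩ.
First divider: V_A = V_CC · 6.250/(14.5 + 6.250) = 6.868 V.
Stage 2 is unloaded, so V_B = V_A · R4/(R3+R4) = 6.868 × 18.9/29.10 = 4.460 V.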